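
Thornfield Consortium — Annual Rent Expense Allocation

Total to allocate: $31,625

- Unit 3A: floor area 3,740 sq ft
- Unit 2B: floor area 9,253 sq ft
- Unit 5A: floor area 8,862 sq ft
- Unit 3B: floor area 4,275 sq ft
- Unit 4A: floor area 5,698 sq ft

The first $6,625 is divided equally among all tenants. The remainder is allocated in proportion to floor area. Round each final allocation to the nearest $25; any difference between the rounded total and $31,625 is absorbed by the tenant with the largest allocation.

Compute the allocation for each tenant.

Unit 3A: $4,275; Unit 2B: $8,600; Unit 5A: $8,275; Unit 3B: $4,675; Unit 4A: $5,800

Equal tier: $6,625 ÷ 5 = $1,325 apiece.
Remainder $25,000 by floor area (total 31,828): Unit 3A 2,937.66 → $2,950; Unit 2B 7,267.97 → $7,275; Unit 5A 6,960.85 → $6,950; Unit 3B 3,357.89 → $3,350; Unit 4A 4,475.62 → $4,475.
Totals: Unit 3A $1,325 + $2,950 = $4,275; Unit 2B $1,325 + $7,275 = $8,600; Unit 5A $1,325 + $6,950 = $8,275; Unit 3B $1,325 + $3,350 = $4,675; Unit 4A $1,325 + $4,475 = $5,800.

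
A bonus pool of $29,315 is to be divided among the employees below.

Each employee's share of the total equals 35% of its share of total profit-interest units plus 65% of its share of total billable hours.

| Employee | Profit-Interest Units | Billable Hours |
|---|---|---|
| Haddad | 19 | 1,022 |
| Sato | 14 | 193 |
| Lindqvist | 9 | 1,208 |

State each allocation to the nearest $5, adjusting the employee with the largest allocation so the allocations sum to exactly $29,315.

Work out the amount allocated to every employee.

Profit-interest units total 42; billable hours total 2,423.
Combined weights (35% profit-interest units + 65% billable hours): Haddad 0.4325; Sato 0.1684; Lindqvist 0.3991.
Pro-rata amounts: Haddad 12,678.67; Sato 4,937.86; Lindqvist 11,698.48.
After rounding ($5): Haddad $12,680; Sato $4,940; Lindqvist $11,700. Sum = $29,320.
Difference $29,315 − $29,320 = −$5 applied to largest allocation (Haddad): Haddad becomes $12,675.

Haddad: $12,675 | Sato: $4,940 | Lindqvist: $11,700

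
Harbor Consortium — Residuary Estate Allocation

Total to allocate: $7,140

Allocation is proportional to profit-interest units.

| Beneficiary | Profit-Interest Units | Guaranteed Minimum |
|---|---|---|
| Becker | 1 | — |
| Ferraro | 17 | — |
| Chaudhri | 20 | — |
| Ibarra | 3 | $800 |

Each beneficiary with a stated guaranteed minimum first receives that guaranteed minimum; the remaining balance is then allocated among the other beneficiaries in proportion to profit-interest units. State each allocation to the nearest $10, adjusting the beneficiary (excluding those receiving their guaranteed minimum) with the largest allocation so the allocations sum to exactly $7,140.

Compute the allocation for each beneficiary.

Minimums first: Ibarra $800. Remaining pool $6,340.
Remaining pool split over remaining profit-interest units 38: Becker 166.84 → $170; Ferraro 2,836.32 → $2,840; Chaudhri 3,336.84 → $3,340.
Rounding difference −$10 applied to Chaudhri → $3,330.

Becker: $170; Ferraro: $2,840; Chaudhri: $3,330; Ibarra: $800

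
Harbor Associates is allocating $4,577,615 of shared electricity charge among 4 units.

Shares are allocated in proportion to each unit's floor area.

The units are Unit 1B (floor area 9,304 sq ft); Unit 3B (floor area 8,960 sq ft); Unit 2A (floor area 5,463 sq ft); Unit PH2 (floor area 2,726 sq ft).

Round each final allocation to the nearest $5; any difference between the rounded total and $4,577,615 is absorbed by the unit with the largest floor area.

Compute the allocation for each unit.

Unit 1B: $1,610,035; Unit 3B: $1,550,500; Unit 2A: $945,355; Unit PH2: $471,725

Combined floor area = 26,453.
Raw shares: Unit 1B 9,304/26,453 × $4,577,615 = 1,610,030.24; Unit 3B 8,960/26,453 × $4,577,615 = 1,550,502.04; Unit 2A 5,463/26,453 × $4,577,615 = 945,356.32; Unit PH2 2,726/26,453 × $4,577,615 = 471,726.40.
At nearest $5: Unit 1B $1,610,030; Unit 3B $1,550,500; Unit 2A $945,355; Unit PH2 $471,725. Sum = $4,577,610.
Difference $4,577,615 − $4,577,610 = +$5 applied to largest floor area (Unit 1B): Unit 1B becomes $1,610,035.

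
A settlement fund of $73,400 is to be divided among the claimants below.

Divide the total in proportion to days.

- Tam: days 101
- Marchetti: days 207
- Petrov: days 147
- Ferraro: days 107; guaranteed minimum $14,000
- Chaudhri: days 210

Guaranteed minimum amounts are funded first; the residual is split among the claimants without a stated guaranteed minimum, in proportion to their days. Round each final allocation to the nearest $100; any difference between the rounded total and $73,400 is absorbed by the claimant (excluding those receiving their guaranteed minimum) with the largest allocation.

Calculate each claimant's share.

Minimums first: Ferraro $14,000. Balance $59,400.
Balance split over remaining days 665: Tam 9,021.65 → $9,000; Marchetti 18,489.92 → $18,500; Petrov 13,130.53 → $13,100; Chaudhri 18,757.89 → $18,800.

Tam: $9,000 | Marchetti: $18,500 | Petrov: $13,100 | Ferraro: $14,000 | Chaudhri: $18,800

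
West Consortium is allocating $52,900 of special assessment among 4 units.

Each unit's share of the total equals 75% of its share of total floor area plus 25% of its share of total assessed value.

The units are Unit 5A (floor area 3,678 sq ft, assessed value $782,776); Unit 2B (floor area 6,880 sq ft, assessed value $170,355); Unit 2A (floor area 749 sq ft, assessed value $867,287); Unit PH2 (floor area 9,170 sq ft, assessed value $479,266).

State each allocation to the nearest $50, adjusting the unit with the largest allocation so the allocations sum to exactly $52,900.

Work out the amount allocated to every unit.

Unit 5A: $11,650 | Unit 2B: $14,300 | Unit 2A: $6,450 | Unit PH2: $20,500

Floor area total 20,477; assessed value total 2,299,684.
Combined weights (75% floor area + 25% assessed value): Unit 5A 0.2198; Unit 2B 0.2705; Unit 2A 0.1217; Unit PH2 0.3880.
Raw shares: Unit 5A 11,627.85; Unit 2B 14,309.95; Unit 2A 6,438.80; Unit PH2 20,523.40.
After rounding ($50): Unit 5A $11,650; Unit 2B $14,300; Unit 2A $6,450; Unit PH2 $20,500. Sum = $52,900.
No rounding difference to absorb.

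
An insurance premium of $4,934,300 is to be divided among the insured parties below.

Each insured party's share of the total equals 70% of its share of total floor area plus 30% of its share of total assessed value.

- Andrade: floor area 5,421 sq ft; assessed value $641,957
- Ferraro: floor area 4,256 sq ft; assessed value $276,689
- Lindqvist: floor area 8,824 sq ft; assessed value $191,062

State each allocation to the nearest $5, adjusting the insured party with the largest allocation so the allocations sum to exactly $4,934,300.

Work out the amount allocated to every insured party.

Floor area total 18,501; assessed value total 1,109,708.
Blended shares (70% floor area + 30% assessed value): Andrade 0.3787; Ferraro 0.2358; Lindqvist 0.3855.
Raw shares: Andrade 1,868,399.23; Ferraro 1,163,654.10; Lindqvist 1,902,246.67.
At nearest $5: Andrade $1,868,400; Ferraro $1,163,655; Lindqvist $1,902,245. Sum = $4,934,300.
No rounding difference to absorb.

Andrade: $1,868,400 · Ferraro: $1,163,655 · Lindqvist: $1,902,245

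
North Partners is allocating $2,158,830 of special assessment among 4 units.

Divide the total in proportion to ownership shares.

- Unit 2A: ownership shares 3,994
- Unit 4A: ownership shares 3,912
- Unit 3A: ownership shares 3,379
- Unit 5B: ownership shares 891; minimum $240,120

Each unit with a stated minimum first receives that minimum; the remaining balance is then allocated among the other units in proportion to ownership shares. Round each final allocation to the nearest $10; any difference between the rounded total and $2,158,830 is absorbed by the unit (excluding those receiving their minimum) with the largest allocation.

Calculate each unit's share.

Minimums first: Unit 5B $240,120. Remaining pool $1,918,710.
Remaining pool split over remaining ownership shares 11,285: Unit 2A 679,072.02 → $679,070; Unit 4A 665,130.13 → $665,130; Unit 3A 574,507.85 → $574,510.

Unit 2A: $679,070 · Unit 4A: $665,130 · Unit 3A: $574,510 · Unit 5B: $240,120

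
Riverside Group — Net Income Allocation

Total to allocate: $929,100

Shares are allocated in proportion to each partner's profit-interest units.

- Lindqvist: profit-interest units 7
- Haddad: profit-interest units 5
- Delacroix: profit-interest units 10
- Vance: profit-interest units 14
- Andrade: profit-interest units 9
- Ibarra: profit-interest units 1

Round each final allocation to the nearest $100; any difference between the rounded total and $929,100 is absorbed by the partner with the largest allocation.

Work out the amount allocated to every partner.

Lindqvist: $141,400 | Haddad: $101,000 | Delacroix: $202,000 | Vance: $282,700 | Andrade: $181,800 | Ibarra: $20,200

Combined profit-interest units = 46.
Raw shares: Lindqvist 7/46 × $929,100 = 141,384.78; Haddad 5/46 × $929,100 = 100,989.13; Delacroix 10/46 × $929,100 = 201,978.26; Vance 14/46 × $929,100 = 282,769.57; Andrade 9/46 × $929,100 = 181,780.43; Ibarra 1/46 × $929,100 = 20,197.83.
Rounded to nearest $100: Lindqvist $141,400; Haddad $101,000; Delacroix $202,000; Vance $282,800; Andrade $181,800; Ibarra $20,200. Sum = $929,200.
Difference $929,100 − $929,200 = −$100 applied to largest allocation (Vance): Vance becomes $282,700.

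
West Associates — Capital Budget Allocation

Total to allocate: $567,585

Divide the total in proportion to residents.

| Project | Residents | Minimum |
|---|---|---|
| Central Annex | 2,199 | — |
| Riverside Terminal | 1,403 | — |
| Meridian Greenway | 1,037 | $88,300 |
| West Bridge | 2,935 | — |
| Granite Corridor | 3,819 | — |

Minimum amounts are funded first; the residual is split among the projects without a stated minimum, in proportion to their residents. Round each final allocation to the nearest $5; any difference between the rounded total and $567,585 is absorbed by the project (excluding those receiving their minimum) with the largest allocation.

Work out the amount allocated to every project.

Central Annex: $101,770 | Riverside Terminal: $64,930 | Meridian Greenway: $88,300 | West Bridge: $135,835 | Granite Corridor: $176,750

Minimums first: Meridian Greenway $88,300. Residual $479,285.
Residual split over remaining residents 10,356: Central Annex 101,771.70 → $101,770; Riverside Terminal 64,932.10 → $64,930; West Bridge 135,834.44 → $135,835; Granite Corridor 176,746.76 → $176,745.
Rounding difference +$5 applied to Granite Corridor → $176,750.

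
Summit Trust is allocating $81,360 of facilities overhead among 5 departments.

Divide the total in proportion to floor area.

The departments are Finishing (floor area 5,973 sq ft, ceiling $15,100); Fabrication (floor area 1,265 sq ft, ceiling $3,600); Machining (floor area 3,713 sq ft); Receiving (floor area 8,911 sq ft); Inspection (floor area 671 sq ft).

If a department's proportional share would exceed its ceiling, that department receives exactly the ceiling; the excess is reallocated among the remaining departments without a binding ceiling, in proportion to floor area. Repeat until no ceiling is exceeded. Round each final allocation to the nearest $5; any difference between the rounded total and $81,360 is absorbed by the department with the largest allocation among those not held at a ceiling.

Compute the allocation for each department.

Sum of floor area: 20,533.
Proportional shares (ignoring caps): Finishing 23,667.43; Fabrication 5,012.44; Machining 14,712.40; Receiving 35,308.96; Inspection 2,658.77.
Cap binds for Finishing ($15,100), Fabrication ($3,600); residual $62,660 reallocated over remaining floor area 13,295.
Remaining shares: Machining 17,499.55 → $17,500; Receiving 41,997.99 → $42,000; Inspection 3,162.46 → $3,160.

Finishing: $15,100 · Fabrication: $3,600 · Machining: $17,500 · Receiving: $42,000 · Inspection: $3,160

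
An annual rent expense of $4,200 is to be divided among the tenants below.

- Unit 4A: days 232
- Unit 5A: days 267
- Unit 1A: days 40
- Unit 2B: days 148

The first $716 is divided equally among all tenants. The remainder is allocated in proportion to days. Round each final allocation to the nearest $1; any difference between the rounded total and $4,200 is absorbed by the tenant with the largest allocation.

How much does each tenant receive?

Unit 4A: $1,356; Unit 5A: $1,532; Unit 1A: $382; Unit 2B: $930

$716 shared equally gives $179 per tenant.
Remainder $3,484 by days (total 687): Unit 4A 1,176.55 → $1,177; Unit 5A 1,354.04 → $1,354; Unit 1A 202.85 → $203; Unit 2B 750.56 → $751.
Rounding difference −$1 on remainder applied to Unit 5A.
Totals: Unit 4A $179 + $1,177 = $1,356; Unit 5A $179 + $1,353 = $1,532; Unit 1A $179 + $203 = $382; Unit 2B $179 + $751 = $930.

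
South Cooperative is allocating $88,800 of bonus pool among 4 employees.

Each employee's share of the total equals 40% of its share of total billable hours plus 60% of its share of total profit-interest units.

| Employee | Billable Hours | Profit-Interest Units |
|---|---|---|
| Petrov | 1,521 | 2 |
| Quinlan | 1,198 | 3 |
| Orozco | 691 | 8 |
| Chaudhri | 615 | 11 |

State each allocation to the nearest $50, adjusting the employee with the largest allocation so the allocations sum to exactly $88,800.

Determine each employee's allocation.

Petrov: $17,850; Quinlan: $17,250; Orozco: $23,850; Chaudhri: $29,850

Totals — billable hours 4,025, profit-interest units 24.
Composite weights (40% billable hours + 60% profit-interest units): Petrov 0.2012; Quinlan 0.1941; Orozco 0.2687; Chaudhri 0.3361.
Pro-rata amounts: Petrov 17,862.59; Quinlan 17,232.16; Orozco 23,857.97; Chaudhri 29,847.28.
At nearest $50: Petrov $17,850; Quinlan $17,250; Orozco $23,850; Chaudhri $29,850. Sum = $88,800.
Sum already equals the total — no adjustment.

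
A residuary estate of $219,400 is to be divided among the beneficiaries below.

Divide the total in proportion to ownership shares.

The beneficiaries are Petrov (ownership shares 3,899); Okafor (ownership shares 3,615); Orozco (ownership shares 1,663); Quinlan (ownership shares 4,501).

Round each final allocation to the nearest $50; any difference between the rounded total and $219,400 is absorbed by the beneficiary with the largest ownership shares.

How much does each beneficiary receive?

Petrov: $62,550 · Okafor: $58,000 · Orozco: $26,700 · Quinlan: $72,150

Total ownership shares = 13,678.
Unrounded shares: Petrov 3,899/13,678 × $219,400 = 62,541.35; Okafor 3,615/13,678 × $219,400 = 57,985.89; Orozco 1,663/13,678 × $219,400 = 26,675.11; Quinlan 4,501/13,678 × $219,400 = 72,197.65.
After rounding ($50): Petrov $62,550; Okafor $58,000; Orozco $26,700; Quinlan $72,200. Sum = $219,450.
Difference $219,400 − $219,450 = −$50 applied to largest ownership shares (Quinlan): Quinlan becomes $72,150.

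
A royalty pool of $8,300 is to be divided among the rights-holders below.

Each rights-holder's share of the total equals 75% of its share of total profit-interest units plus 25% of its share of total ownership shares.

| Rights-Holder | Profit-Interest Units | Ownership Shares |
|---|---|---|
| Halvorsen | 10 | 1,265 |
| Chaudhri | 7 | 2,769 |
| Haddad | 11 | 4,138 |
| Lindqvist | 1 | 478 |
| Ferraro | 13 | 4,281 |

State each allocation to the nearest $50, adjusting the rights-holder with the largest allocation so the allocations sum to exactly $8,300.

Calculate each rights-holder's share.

Halvorsen: $1,700; Chaudhri: $1,500; Haddad: $2,300; Lindqvist: $200; Ferraro: $2,600

Profit-interest units total 42; ownership shares total 12,931.
Composite weights (75% profit-interest units + 25% ownership shares): Halvorsen 0.2030; Chaudhri 0.1785; Haddad 0.2764; Lindqvist 0.0271; Ferraro 0.3149.
Raw shares: Halvorsen 1,685.13; Chaudhri 1,481.83; Haddad 2,294.37; Lindqvist 224.92; Ferraro 2,613.75.
At nearest $50: Halvorsen $1,700; Chaudhri $1,500; Haddad $2,300; Lindqvist $200; Ferraro $2,600. Sum = $8,300.
Sum already equals the total — no adjustment.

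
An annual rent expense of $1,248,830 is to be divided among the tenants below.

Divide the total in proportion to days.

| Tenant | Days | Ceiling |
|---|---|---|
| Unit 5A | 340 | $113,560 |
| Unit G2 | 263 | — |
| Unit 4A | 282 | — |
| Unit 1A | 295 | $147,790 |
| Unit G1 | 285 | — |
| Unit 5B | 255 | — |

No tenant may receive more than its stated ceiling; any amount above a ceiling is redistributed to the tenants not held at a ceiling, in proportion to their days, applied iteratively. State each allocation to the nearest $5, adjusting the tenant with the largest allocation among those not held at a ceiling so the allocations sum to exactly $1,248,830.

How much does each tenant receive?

Days total: 1,720.
Unconstrained shares: Unit 5A 246,861.74; Unit G2 190,954.82; Unit 4A 204,750.03; Unit 1A 214,188.87; Unit G1 206,928.23; Unit 5B 185,146.31.
Capped: Unit 5A ($113,560), Unit 1A ($147,790); remaining pool $987,480 reallocated over remaining days 1,085.
Shares after redistribution: Unit G2 239,361.51 → $239,360; Unit 4A 256,653.79 → $256,655; Unit G1 259,384.15 → $259,385; Unit 5B 232,080.55 → $232,080.

Unit 5A: $113,560; Unit G2: $239,360; Unit 4A: $256,655; Unit 1A: $147,790; Unit G1: $259,385; Unit 5B: $232,080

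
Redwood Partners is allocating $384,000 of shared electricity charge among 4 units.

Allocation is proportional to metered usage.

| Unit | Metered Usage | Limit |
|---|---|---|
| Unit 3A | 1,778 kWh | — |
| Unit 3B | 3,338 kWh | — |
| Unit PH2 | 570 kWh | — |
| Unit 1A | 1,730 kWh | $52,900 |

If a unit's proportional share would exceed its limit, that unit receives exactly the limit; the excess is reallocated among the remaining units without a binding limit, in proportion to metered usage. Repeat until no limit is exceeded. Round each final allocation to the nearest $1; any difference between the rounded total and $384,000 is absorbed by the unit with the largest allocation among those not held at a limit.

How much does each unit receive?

Unit 3A: $103,534; Unit 3B: $194,374; Unit PH2: $33,192; Unit 1A: $52,900

Sum of metered usage: 7,416.
Proportional shares (ignoring caps): Unit 3A 92,064.72; Unit 3B 172,841.42; Unit PH2 29,514.56; Unit 1A 89,579.29.
Capped: Unit 1A ($52,900); balance $331,100 reallocated over remaining metered usage 5,686.
Redistributed shares: Unit 3A 103,534.26 → $103,534; Unit 3B 194,374.22 → $194,374; Unit PH2 33,191.52 → $33,192.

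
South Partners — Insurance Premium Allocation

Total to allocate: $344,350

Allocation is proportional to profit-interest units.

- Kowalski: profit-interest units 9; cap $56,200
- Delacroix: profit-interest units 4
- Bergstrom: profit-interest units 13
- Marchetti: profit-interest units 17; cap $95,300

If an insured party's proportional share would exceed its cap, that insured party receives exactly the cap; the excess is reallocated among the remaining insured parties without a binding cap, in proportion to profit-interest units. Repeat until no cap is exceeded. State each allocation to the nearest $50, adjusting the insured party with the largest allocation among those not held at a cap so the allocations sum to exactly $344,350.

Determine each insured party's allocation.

Kowalski: $56,200; Delacroix: $45,400; Bergstrom: $147,450; Marchetti: $95,300

Sum of profit-interest units: 43.
Proportional shares (ignoring caps): Kowalski 72,073.26; Delacroix 32,032.56; Bergstrom 104,105.81; Marchetti 136,138.37.
Held at cap: Kowalski ($56,200), Marchetti ($95,300); remaining pool $192,850 reallocated over remaining profit-interest units 17.
Shares after redistribution: Delacroix 45,376.47 → $45,400; Bergstrom 147,473.53 → $147,450.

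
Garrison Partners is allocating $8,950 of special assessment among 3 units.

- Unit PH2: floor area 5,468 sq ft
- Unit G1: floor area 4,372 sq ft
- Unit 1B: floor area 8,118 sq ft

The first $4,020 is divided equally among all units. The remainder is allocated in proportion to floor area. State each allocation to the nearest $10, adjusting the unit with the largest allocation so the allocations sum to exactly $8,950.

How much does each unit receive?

$4,020 shared equally gives $1,340 per unit.
Remainder $4,930 by floor area (total 17,958): Unit PH2 1,501.13 → $1,500; Unit G1 1,200.24 → $1,200; Unit 1B 2,228.63 → $2,230.
Totals: Unit PH2 $1,340 + $1,500 = $2,840; Unit G1 $1,340 + $1,200 = $2,540; Unit 1B $1,340 + $2,230 = $3,570.

Unit PH2: $2,840 · Unit G1: $2,540 · Unit 1B: $3,570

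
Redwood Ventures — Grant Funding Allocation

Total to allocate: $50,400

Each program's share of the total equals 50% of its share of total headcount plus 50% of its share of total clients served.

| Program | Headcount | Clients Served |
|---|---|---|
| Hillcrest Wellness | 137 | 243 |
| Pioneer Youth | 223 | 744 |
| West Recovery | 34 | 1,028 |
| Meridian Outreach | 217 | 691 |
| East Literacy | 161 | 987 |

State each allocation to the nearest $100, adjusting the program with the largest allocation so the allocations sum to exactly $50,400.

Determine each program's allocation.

Headcount total 772; clients served total 3,693.
Combined weights (50% headcount + 50% clients served): Hillcrest Wellness 0.1216; Pioneer Youth 0.2452; West Recovery 0.1612; Meridian Outreach 0.2341; East Literacy 0.2379.
Unrounded shares: Hillcrest Wellness 6,130.18; Pioneer Youth 12,356.12; West Recovery 8,124.63; Meridian Outreach 11,798.61; East Literacy 11,990.45.
At nearest $100: Hillcrest Wellness $6,100; Pioneer Youth $12,400; West Recovery $8,100; Meridian Outreach $11,800; East Literacy $12,000. Sum = $50,400.
No rounding difference to absorb.

Hillcrest Wellness: $6,100 | Pioneer Youth: $12,400 | West Recovery: $8,100 | Meridian Outreach: $11,800 | East Literacy: $12,000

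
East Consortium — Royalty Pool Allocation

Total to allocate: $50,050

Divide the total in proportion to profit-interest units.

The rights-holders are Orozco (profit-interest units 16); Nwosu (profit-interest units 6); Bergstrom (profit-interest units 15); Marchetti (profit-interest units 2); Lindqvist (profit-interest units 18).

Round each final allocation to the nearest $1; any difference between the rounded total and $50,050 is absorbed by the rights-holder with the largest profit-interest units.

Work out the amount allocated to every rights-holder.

Combined profit-interest units = 57.
Proportional shares: Orozco 16/57 × $50,050 = 14,049.12; Nwosu 6/57 × $50,050 = 5,268.42; Bergstrom 15/57 × $50,050 = 13,171.05; Marchetti 2/57 × $50,050 = 1,756.14; Lindqvist 18/57 × $50,050 = 15,805.26.
Rounded to nearest $1: Orozco $14,049; Nwosu $5,268; Bergstrom $13,171; Marchetti $1,756; Lindqvist $15,805. Sum = $50,049.
Difference $50,050 − $50,049 = +$1 applied to largest profit-interest units (Lindqvist): Lindqvist becomes $15,806.

Orozco: $14,049; Nwosu: $5,268; Bergstrom: $13,171; Marchetti: $1,756; Lindqvist: $15,806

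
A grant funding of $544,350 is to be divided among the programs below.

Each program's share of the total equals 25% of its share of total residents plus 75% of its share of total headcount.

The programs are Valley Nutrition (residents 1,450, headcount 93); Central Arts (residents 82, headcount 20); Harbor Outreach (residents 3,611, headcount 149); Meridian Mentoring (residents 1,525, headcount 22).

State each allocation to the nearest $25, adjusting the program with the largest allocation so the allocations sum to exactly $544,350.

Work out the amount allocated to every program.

Valley Nutrition: $163,275 | Central Arts: $30,425 | Harbor Outreach: $287,900 | Meridian Mentoring: $62,750

Totals — residents 6,668, headcount 284.
Blended shares (25% residents + 75% headcount): Valley Nutrition 0.3000; Central Arts 0.0559; Harbor Outreach 0.5289; Meridian Mentoring 0.1153.
Unrounded shares: Valley Nutrition 163,284.71; Central Arts 30,424.42; Harbor Outreach 287,891.11; Meridian Mentoring 62,749.76.
Rounded to nearest $25: Valley Nutrition $163,275; Central Arts $30,425; Harbor Outreach $287,900; Meridian Mentoring $62,750. Sum = $544,350.
Rounded total matches; no reconciliation needed.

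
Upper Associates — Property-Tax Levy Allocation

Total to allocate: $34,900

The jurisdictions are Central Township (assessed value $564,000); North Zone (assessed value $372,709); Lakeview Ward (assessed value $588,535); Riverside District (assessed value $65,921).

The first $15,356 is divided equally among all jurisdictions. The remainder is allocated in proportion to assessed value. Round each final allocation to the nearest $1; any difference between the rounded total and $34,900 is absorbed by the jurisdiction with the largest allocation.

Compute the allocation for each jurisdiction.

First tranche $15,356 split equally: $3,839 each.
Remainder $19,544 by assessed value (total 1,591,165): Central Township 6,927.51 → $6,928; North Zone 4,577.92 → $4,578; Lakeview Ward 7,228.87 → $7,229; Riverside District 809.70 → $810.
Rounding difference −$1 on remainder applied to Lakeview Ward.
Totals: Central Township $3,839 + $6,928 = $10,767; North Zone $3,839 + $4,578 = $8,417; Lakeview Ward $3,839 + $7,228 = $11,067; Riverside District $3,839 + $810 = $4,649.

Central Township: $10,767; North Zone: $8,417; Lakeview Ward: $11,067; Riverside District: $4,649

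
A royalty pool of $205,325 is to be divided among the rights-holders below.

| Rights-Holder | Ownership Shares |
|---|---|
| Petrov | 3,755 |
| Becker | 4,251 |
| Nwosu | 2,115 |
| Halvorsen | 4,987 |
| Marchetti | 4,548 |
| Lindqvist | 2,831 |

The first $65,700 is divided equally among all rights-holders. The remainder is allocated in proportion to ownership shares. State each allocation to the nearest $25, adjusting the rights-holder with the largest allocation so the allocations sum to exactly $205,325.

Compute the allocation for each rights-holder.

Equal tier: $65,700 ÷ 6 = $10,950 apiece.
Remainder $139,625 by ownership shares (total 22,487): Petrov 23,315.33 → $23,325; Becker 26,395.07 → $26,400; Nwosu 13,132.34 → $13,125; Halvorsen 30,965.00 → $30,975; Marchetti 28,239.18 → $28,250; Lindqvist 17,578.08 → $17,575.
Rounding difference −$25 on remainder applied to Halvorsen.
Totals: Petrov $10,950 + $23,325 = $34,275; Becker $10,950 + $26,400 = $37,350; Nwosu $10,950 + $13,125 = $24,075; Halvorsen $10,950 + $30,950 = $41,900; Marchetti $10,950 + $28,250 = $39,200; Lindqvist $10,950 + $17,575 = $28,525.

Petrov: $34,275 · Becker: $37,350 · Nwosu: $24,075 · Halvorsen: $41,900 · Marchetti: $39,200 · Lindqvist: $28,525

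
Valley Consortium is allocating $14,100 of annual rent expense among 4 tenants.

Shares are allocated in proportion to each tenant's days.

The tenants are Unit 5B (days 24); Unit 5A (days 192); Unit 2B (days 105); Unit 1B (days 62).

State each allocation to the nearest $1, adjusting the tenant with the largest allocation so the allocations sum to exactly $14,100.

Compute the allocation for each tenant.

Unit 5B: $884 · Unit 5A: $7,067 · Unit 2B: $3,866 · Unit 1B: $2,283

Total days = 383.
Raw shares: Unit 5B 24/383 × $14,100 = 883.55; Unit 5A 192/383 × $14,100 = 7,068.41; Unit 2B 105/383 × $14,100 = 3,865.54; Unit 1B 62/383 × $14,100 = 2,282.51.
After rounding ($1): Unit 5B $884; Unit 5A $7,068; Unit 2B $3,866; Unit 1B $2,283. Sum = $14,101.
Difference $14,100 − $14,101 = −$1 applied to largest allocation (Unit 5A): Unit 5A becomes $7,067.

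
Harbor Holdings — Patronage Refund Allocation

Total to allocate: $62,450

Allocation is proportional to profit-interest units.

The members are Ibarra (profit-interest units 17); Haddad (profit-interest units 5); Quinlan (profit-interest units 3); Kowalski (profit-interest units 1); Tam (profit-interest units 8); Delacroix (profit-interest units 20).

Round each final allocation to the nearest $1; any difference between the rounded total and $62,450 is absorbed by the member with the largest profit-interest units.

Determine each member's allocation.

Ibarra: $19,660 · Haddad: $5,782 · Quinlan: $3,469 · Kowalski: $1,156 · Tam: $9,252 · Delacroix: $23,131

Total profit-interest units = 54.
Raw shares: Ibarra 17/54 × $62,450 = 19,660.19; Haddad 5/54 × $62,450 = 5,782.41; Quinlan 3/54 × $62,450 = 3,469.44; Kowalski 1/54 × $62,450 = 1,156.48; Tam 8/54 × $62,450 = 9,251.85; Delacroix 20/54 × $62,450 = 23,129.63.
Rounded to nearest $1: Ibarra $19,660; Haddad $5,782; Quinlan $3,469; Kowalski $1,156; Tam $9,252; Delacroix $23,130. Sum = $62,449.
Difference $62,450 − $62,449 = +$1 applied to largest profit-interest units (Delacroix): Delacroix becomes $23,131.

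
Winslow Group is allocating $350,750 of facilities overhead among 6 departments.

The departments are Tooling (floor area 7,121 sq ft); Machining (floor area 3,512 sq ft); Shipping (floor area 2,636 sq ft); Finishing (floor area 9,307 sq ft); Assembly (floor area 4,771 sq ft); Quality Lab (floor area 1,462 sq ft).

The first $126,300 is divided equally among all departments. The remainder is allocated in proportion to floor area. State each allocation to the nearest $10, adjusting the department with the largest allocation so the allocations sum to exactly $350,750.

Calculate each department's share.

Tooling: $76,530 · Machining: $48,410 · Shipping: $41,590 · Finishing: $93,560 · Assembly: $58,220 · Quality Lab: $32,440

$126,300 shared equally gives $21,050 per department.
Remainder $224,450 by floor area (total 28,809): Tooling 55,479.48 → $55,480; Machining 27,361.88 → $27,360; Shipping 20,536.99 → $20,540; Finishing 72,510.54 → $72,510; Assembly 37,170.71 → $37,170; Quality Lab 11,390.40 → $11,390.
Totals: Tooling $21,050 + $55,480 = $76,530; Machining $21,050 + $27,360 = $48,410; Shipping $21,050 + $20,540 = $41,590; Finishing $21,050 + $72,510 = $93,560; Assembly $21,050 + $37,170 = $58,220; Quality Lab $21,050 + $11,390 = $32,440.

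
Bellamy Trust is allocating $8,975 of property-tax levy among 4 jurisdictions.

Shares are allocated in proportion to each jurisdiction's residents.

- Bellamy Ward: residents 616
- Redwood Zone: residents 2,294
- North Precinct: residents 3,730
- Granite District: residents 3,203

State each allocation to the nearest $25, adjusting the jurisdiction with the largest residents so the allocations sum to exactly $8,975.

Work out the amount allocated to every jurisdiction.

Residents total: 616 + 2,294 + 3,730 + 3,203 = 9,843.
Unrounded shares: Bellamy Ward 561.68; Redwood Zone 2,091.70; North Precinct 3,401.07; Granite District 2,920.55.
After rounding ($25): Bellamy Ward $550; Redwood Zone $2,100; North Precinct $3,400; Granite District $2,925. Sum = $8,975.
Rounded total matches; no reconciliation needed.

Bellamy Ward: $550 · Redwood Zone: $2,100 · North Precinct: $3,400 · Granite District: $2,925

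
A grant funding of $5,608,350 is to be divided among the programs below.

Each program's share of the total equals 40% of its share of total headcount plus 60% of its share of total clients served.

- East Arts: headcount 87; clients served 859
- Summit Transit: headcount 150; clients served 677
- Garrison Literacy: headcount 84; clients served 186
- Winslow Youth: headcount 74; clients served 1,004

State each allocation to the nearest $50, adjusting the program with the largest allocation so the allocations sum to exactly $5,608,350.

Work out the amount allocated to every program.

East Arts: $1,554,450 · Summit Transit: $1,687,650 · Garrison Literacy: $706,650 · Winslow Youth: $1,659,600

Totals — headcount 395, clients served 2,726.
Blended shares (40% headcount + 60% clients served): East Arts 0.2772; Summit Transit 0.3009; Garrison Literacy 0.1260; Winslow Youth 0.2959.
Unrounded shares: East Arts 1,554,463.55; Summit Transit 1,687,598.91; Garrison Literacy 706,665.54; Winslow Youth 1,659,622.00.
Rounded to nearest $50: East Arts $1,554,450; Summit Transit $1,687,600; Garrison Literacy $706,650; Winslow Youth $1,659,600. Sum = $5,608,300.
Difference $5,608,350 − $5,608,300 = +$50 applied to largest allocation (Summit Transit): Summit Transit becomes $1,687,650.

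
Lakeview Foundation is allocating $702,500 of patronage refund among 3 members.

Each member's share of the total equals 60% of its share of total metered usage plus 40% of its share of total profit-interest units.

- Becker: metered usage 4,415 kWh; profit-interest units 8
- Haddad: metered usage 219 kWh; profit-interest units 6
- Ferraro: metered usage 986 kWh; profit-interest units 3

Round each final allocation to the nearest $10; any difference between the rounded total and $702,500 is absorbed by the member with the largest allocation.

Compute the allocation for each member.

Becker: $463,360 | Haddad: $115,600 | Ferraro: $123,540

Totals — metered usage 5,620, profit-interest units 17.
Blended shares (60% metered usage + 40% profit-interest units): Becker 0.6596; Haddad 0.1646; Ferraro 0.1759.
Pro-rata amounts: Becker 463,360.29; Haddad 115,601.47; Ferraro 123,538.24.
At nearest $10: Becker $463,360; Haddad $115,600; Ferraro $123,540. Sum = $702,500.
No rounding difference to absorb.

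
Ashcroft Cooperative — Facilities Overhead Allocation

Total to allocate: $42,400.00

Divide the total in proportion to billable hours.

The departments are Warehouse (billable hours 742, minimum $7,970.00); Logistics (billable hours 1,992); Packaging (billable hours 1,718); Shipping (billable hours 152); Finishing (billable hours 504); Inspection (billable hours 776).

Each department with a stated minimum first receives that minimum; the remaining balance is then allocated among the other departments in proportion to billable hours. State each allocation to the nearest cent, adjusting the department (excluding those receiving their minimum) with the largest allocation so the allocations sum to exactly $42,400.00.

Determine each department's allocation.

Fund the minimums — Warehouse $7,970.00. Residual $34,430.00.
Residual split over remaining billable hours 5,142: Logistics 13,338.1097 → $13,338.11; Packaging 11,503.4500 → $11,503.45; Shipping 1,017.7674 → $1,017.77; Finishing 3,374.7025 → $3,374.70; Inspection 5,195.9704 → $5,195.97.

Warehouse: $7,970.00 | Logistics: $13,338.11 | Packaging: $11,503.45 | Shipping: $1,017.77 | Finishing: $3,374.70 | Inspection: $5,195.97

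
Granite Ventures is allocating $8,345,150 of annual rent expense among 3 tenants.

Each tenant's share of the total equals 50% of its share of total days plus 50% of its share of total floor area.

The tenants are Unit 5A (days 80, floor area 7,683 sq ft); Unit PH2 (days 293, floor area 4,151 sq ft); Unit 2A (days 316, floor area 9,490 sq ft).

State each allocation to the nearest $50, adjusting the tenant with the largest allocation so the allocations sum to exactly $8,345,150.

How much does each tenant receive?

Totals — days 689, floor area 21,324.
Combined weights (50% days + 50% floor area): Unit 5A 0.2382; Unit PH2 0.3100; Unit 2A 0.4518.
Raw shares: Unit 5A 1,987,850.45; Unit PH2 2,586,651.35; Unit 2A 3,770,648.20.
At nearest $50: Unit 5A $1,987,850; Unit PH2 $2,586,650; Unit 2A $3,770,650. Sum = $8,345,150.
Rounded total matches; no reconciliation needed.

Unit 5A: $1,987,850 · Unit PH2: $2,586,650 · Unit 2A: $3,770,650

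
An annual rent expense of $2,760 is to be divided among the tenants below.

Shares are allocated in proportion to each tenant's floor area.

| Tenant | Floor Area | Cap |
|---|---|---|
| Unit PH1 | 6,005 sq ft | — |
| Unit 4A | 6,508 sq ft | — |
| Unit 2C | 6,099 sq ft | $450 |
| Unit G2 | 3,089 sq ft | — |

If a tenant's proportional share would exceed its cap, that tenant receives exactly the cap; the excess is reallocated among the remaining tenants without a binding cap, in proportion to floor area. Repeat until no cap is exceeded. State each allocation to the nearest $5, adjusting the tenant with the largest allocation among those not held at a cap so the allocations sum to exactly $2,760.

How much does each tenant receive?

Unit PH1: $890; Unit 4A: $965; Unit 2C: $450; Unit G2: $455

Total floor area = 21,701.
Proportional shares (ignoring caps): Unit PH1 763.73; Unit 4A 827.71; Unit 2C 775.69; Unit G2 392.87.
Capped: Unit 2C ($450); residual $2,310 reallocated over remaining floor area 15,602.
Redistributed shares: Unit PH1 889.09 → $890; Unit 4A 963.56 → $965; Unit G2 457.35 → $455.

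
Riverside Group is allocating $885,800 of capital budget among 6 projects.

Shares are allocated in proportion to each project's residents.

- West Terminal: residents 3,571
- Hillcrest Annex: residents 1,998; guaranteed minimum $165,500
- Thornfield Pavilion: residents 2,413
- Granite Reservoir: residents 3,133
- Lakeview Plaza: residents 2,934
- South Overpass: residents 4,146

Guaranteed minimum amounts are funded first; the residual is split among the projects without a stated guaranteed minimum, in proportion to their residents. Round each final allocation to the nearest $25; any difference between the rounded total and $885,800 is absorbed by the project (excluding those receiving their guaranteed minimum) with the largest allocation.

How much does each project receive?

Fund the minimums — Hillcrest Annex $165,500. Remaining pool $720,300.
Remaining pool split over remaining residents 16,197: West Terminal 158,806.65 → $158,800; Thornfield Pavilion 107,309.00 → $107,300; Granite Reservoir 139,328.26 → $139,325; Lakeview Plaza 130,478.50 → $130,475; South Overpass 184,377.59 → $184,375.
Rounding difference +$25 applied to South Overpass → $184,400.

West Terminal: $158,800; Hillcrest Annex: $165,500; Thornfield Pavilion: $107,300; Granite Reservoir: $139,325; Lakeview Plaza: $130,475; South Overpass: $184,400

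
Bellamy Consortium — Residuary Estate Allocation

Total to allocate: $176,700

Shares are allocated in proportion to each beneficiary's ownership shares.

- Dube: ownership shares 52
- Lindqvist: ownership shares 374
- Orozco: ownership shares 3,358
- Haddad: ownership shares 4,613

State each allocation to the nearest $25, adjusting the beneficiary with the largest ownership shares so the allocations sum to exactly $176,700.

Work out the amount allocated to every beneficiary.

Total ownership shares = 52 + 374 + 3,358 + 4,613 = 8,397.
Pro-rata amounts: Dube 1,094.25; Lindqvist 7,870.17; Orozco 70,663.17; Haddad 97,072.42.
After rounding ($25): Dube $1,100; Lindqvist $7,875; Orozco $70,675; Haddad $97,075. Sum = $176,725.
Difference $176,700 − $176,725 = −$25 applied to largest ownership shares (Haddad): Haddad becomes $97,050.

Dube: $1,100 · Lindqvist: $7,875 · Orozco: $70,675 · Haddad: $97,050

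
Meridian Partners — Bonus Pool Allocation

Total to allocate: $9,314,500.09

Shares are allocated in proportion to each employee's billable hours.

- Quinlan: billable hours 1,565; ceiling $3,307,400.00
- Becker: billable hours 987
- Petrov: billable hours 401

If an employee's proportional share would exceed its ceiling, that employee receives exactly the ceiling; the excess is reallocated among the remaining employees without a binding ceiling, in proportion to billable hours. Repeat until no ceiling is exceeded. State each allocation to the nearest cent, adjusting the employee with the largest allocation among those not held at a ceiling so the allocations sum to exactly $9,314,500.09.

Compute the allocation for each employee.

Quinlan: $3,307,400.00; Becker: $4,271,619.44; Petrov: $1,735,480.65

Total billable hours = 2,953.
Proportional shares (ignoring caps): Quinlan 4,936,401.1652; Becker 3,113,244.6965; Petrov 1,264,854.2283.
Cap binds for Quinlan ($3,307,400.00); remaining pool $6,007,100.09 reallocated over remaining billable hours 1,388.
Shares after redistribution: Becker 4,271,619.4444 → $4,271,619.44; Petrov 1,735,480.6456 → $1,735,480.65.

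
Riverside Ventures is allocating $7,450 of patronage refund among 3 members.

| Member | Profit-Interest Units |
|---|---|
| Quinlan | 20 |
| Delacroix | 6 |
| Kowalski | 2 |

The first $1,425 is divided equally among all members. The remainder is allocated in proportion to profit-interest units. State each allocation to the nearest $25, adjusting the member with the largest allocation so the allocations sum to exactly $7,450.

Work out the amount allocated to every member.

$1,425 shared equally gives $475 per member.
Remainder $6,025 by profit-interest units (total 28): Quinlan 4,303.57 → $4,300; Delacroix 1,291.07 → $1,300; Kowalski 430.36 → $425.
Totals: Quinlan $475 + $4,300 = $4,775; Delacroix $475 + $1,300 = $1,775; Kowalski $475 + $425 = $900.

Quinlan: $4,775 | Delacroix: $1,775 | Kowalski: $900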